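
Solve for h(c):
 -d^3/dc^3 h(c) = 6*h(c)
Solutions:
 h(c) = C3*exp(-6^(1/3)*c) + (C1*sin(2^(1/3)*3^(5/6)*c/2) + C2*cos(2^(1/3)*3^(5/6)*c/2))*exp(6^(1/3)*c/2)


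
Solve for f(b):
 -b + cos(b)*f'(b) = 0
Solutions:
 f(b) = C1 + Integral(b/cos(b), b)


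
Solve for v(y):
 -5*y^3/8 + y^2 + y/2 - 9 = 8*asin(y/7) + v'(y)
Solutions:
 v(y) = C1 - 5*y^4/32 + y^3/3 + y^2/4 - 8*y*asin(y/7) - 9*y - 8*sqrt(49 - y^2)


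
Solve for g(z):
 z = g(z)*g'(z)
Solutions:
 g(z) = -sqrt(C1 + z^2)
 g(z) = sqrt(C1 + z^2)


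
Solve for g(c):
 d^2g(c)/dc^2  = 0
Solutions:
 g(c) = C1 + C2*c


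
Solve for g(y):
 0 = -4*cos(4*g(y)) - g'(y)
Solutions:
 g(y) = -asin((C1 + exp(32*y))/(C1 - exp(32*y)))/4 + pi/4
 g(y) = asin((C1 + exp(32*y))/(C1 - exp(32*y)))/4


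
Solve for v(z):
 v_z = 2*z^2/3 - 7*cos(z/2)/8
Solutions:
 v(z) = C1 + 2*z^3/9 - 7*sin(z/2)/4


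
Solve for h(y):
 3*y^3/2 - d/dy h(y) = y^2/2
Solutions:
 h(y) = C1 + 3*y^4/8 - y^3/6


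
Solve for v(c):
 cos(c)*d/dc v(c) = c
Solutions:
 v(c) = C1 + Integral(c/cos(c), c)


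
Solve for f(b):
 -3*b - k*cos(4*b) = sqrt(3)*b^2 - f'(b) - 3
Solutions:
 f(b) = C1 + sqrt(3)*b^3/3 + 3*b^2/2 - 3*b + k*sin(4*b)/4


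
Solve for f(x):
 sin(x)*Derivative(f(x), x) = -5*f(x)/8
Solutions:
 f(x) = C1*(cos(x) + 1)^(5/16)/(cos(x) - 1)^(5/16)


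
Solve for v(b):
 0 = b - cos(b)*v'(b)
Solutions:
 v(b) = C1 + Integral(b/cos(b), b)


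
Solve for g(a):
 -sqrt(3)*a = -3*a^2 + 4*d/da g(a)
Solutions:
 g(a) = C1 + a^3/4 - sqrt(3)*a^2/8


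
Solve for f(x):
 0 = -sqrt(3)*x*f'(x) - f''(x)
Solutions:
 f(x) = C1 + C2*erf(sqrt(2)*3^(1/4)*x/2)


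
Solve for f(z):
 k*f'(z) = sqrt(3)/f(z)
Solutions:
 f(z) = -sqrt(C1 + 2*sqrt(3)*z/k)
 f(z) = sqrt(C1 + 2*sqrt(3)*z/k)


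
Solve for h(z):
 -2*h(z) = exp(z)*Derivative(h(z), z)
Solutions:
 h(z) = C1*exp(2*exp(-z))


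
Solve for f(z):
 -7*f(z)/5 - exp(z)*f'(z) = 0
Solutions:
 f(z) = C1*exp(7*exp(-z)/5)


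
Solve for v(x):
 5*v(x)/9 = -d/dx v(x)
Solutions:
 v(x) = C1*exp(-5*x/9)


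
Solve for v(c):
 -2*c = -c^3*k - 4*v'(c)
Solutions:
 v(c) = C1 - c^4*k/16 + c^2/4


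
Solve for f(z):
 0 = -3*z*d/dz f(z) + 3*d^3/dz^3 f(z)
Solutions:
 f(z) = C1 + Integral(C2*airyai(z) + C3*airybi(z), z)


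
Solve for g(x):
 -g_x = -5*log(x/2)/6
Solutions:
 g(x) = C1 + 5*x*log(x)/6 - 5*x/6 - 5*x*log(2)/6


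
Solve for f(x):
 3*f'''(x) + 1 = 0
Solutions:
 f(x) = C1 + C2*x + C3*x^2 - x^3/18


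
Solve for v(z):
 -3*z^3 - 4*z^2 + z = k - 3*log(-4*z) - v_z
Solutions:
 v(z) = C1 + 3*z^4/4 + 4*z^3/3 - z^2/2 + z*(k - 6*log(2) + 3) - 3*z*log(-z)


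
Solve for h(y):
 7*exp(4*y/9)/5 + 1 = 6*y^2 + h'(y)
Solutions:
 h(y) = C1 - 2*y^3 + y + 63*exp(4*y/9)/20


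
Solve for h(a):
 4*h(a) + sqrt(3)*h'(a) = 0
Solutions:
 h(a) = C1*exp(-4*sqrt(3)*a/3)


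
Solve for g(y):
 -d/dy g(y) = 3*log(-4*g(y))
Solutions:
 Integral(1/(log(-_y) + 2*log(2)), (_y, g(y)))/3 = C1 - y


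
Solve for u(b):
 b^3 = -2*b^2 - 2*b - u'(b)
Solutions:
 u(b) = C1 - b^4/4 - 2*b^3/3 - b^2


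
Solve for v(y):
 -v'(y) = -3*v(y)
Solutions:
 v(y) = C1*exp(3*y)


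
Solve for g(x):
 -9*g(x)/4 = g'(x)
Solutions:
 g(x) = C1*exp(-9*x/4)


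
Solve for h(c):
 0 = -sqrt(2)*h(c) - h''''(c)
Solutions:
 h(c) = (C1*sin(2^(5/8)*c/2) + C2*cos(2^(5/8)*c/2))*exp(-2^(5/8)*c/2) + (C3*sin(2^(5/8)*c/2) + C4*cos(2^(5/8)*c/2))*exp(2^(5/8)*c/2)


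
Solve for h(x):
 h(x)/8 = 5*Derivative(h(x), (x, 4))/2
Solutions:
 h(x) = C1*exp(-sqrt(2)*5^(3/4)*x/10) + C2*exp(sqrt(2)*5^(3/4)*x/10) + C3*sin(sqrt(2)*5^(3/4)*x/10) + C4*cos(sqrt(2)*5^(3/4)*x/10)


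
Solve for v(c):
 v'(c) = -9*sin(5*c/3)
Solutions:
 v(c) = C1 + 27*cos(5*c/3)/5


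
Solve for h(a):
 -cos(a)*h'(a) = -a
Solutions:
 h(a) = C1 + Integral(a/cos(a), a)


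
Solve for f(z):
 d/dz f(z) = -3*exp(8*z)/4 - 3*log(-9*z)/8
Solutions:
 f(z) = C1 - 3*z*log(-z)/8 + 3*z*(1 - 2*log(3))/8 - 3*exp(8*z)/32


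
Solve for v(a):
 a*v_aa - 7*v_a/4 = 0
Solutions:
 v(a) = C1 + C2*a^(11/4)


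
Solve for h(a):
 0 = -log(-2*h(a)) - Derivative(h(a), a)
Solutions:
 Integral(1/(log(-_y) + log(2)), (_y, h(a))) = C1 - a


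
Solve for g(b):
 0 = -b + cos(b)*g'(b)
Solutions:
 g(b) = C1 + Integral(b/cos(b), b)


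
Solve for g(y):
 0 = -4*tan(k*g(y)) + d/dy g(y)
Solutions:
 g(y) = Piecewise((-asin(exp(C1*k + 4*k*y))/k + pi/k, Ne(k, 0)), (nan, True))
 g(y) = Piecewise((asin(exp(C1*k + 4*k*y))/k, Ne(k, 0)), (nan, True))


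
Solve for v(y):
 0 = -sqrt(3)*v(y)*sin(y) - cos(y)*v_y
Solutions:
 v(y) = C1*cos(y)^(sqrt(3))


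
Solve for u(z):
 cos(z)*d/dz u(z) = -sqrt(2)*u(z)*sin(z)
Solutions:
 u(z) = C1*cos(z)^(sqrt(2))


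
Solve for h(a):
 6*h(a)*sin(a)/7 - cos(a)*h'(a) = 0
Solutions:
 h(a) = C1/cos(a)^(6/7)


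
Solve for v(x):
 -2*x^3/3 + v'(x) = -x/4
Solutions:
 v(x) = C1 + x^4/6 - x^2/8


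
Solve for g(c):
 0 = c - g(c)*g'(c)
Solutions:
 g(c) = -sqrt(C1 + c^2)
 g(c) = sqrt(C1 + c^2)


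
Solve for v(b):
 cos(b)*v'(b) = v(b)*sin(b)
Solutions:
 v(b) = C1/cos(b)


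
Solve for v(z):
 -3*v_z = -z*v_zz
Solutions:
 v(z) = C1 + C2*z^4


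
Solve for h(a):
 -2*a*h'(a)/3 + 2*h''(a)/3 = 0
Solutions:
 h(a) = C1 + C2*erfi(sqrt(2)*a/2)


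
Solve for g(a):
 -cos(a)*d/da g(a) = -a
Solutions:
 g(a) = C1 + Integral(a/cos(a), a)


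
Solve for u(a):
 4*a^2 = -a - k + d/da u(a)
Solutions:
 u(a) = C1 + 4*a^3/3 + a^2/2 + a*k


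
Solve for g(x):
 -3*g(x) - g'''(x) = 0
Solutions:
 g(x) = C3*exp(-3^(1/3)*x) + (C1*sin(3^(5/6)*x/2) + C2*cos(3^(5/6)*x/2))*exp(3^(1/3)*x/2)


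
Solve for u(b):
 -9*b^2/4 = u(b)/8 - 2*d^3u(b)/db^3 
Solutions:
 u(b) = C3*exp(2^(2/3)*b/4) - 18*b^2 + (C1*sin(2^(2/3)*sqrt(3)*b/8) + C2*cos(2^(2/3)*sqrt(3)*b/8))*exp(-2^(2/3)*b/8)


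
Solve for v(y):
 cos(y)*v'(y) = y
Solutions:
 v(y) = C1 + Integral(y/cos(y), y)


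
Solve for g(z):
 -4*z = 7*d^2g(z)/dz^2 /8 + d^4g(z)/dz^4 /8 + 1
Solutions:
 g(z) = C1 + C2*z + C3*sin(sqrt(7)*z) + C4*cos(sqrt(7)*z) - 16*z^3/21 - 4*z^2/7


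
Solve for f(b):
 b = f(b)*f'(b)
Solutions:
 f(b) = -sqrt(C1 + b^2)
 f(b) = sqrt(C1 + b^2)


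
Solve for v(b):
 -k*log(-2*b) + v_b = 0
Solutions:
 v(b) = C1 + b*k*log(-b) + b*k*(-1 + log(2))


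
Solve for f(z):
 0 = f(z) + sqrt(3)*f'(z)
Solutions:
 f(z) = C1*exp(-sqrt(3)*z/3)


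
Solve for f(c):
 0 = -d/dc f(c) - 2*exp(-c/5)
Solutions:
 f(c) = C1 + 10*exp(-c/5)


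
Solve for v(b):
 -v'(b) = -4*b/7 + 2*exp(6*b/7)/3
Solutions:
 v(b) = C1 + 2*b^2/7 - 7*exp(6*b/7)/9


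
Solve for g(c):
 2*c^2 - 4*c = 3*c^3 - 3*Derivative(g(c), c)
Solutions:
 g(c) = C1 + c^4/4 - 2*c^3/9 + 2*c^2/3


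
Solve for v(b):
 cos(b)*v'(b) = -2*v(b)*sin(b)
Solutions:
 v(b) = C1*cos(b)^2


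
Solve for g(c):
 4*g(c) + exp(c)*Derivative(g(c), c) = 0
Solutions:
 g(c) = C1*exp(4*exp(-c))


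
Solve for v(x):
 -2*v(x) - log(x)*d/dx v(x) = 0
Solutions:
 v(x) = C1*exp(-2*li(x))


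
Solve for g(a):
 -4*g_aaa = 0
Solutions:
 g(a) = C1 + C2*a + C3*a^2


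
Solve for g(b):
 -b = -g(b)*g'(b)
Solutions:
 g(b) = -sqrt(C1 + b^2)
 g(b) = sqrt(C1 + b^2)


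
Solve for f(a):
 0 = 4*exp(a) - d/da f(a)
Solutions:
 f(a) = C1 + 4*exp(a)


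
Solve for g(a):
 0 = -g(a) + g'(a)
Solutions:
 g(a) = C1*exp(a)


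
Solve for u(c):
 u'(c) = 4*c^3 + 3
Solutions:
 u(c) = C1 + c^4 + 3*c


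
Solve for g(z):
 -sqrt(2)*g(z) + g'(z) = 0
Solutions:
 g(z) = C1*exp(sqrt(2)*z)


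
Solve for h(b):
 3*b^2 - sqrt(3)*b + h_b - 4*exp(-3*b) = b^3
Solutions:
 h(b) = C1 + b^4/4 - b^3 + sqrt(3)*b^2/2 - 4*exp(-3*b)/3


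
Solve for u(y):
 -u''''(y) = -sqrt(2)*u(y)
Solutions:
 u(y) = C1*exp(-2^(1/8)*y) + C2*exp(2^(1/8)*y) + C3*sin(2^(1/8)*y) + C4*cos(2^(1/8)*y)


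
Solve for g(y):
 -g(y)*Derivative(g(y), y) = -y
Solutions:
 g(y) = -sqrt(C1 + y^2)
 g(y) = sqrt(C1 + y^2)


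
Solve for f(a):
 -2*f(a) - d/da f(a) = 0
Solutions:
 f(a) = C1*exp(-2*a)


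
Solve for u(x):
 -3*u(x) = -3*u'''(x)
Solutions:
 u(x) = C3*exp(x) + (C1*sin(sqrt(3)*x/2) + C2*cos(sqrt(3)*x/2))*exp(-x/2)


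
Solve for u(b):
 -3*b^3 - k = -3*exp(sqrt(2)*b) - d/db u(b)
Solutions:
 u(b) = C1 + 3*b^4/4 + b*k - 3*sqrt(2)*exp(sqrt(2)*b)/2


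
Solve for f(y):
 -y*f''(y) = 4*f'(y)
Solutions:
 f(y) = C1 + C2/y^3


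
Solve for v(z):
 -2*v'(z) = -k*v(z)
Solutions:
 v(z) = C1*exp(k*z/2)


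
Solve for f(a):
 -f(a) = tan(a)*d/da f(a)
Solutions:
 f(a) = C1/sin(a)


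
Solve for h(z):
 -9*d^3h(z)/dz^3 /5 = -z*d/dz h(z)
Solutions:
 h(z) = C1 + Integral(C2*airyai(15^(1/3)*z/3) + C3*airybi(15^(1/3)*z/3), z)


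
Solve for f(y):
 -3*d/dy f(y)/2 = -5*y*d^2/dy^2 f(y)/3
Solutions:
 f(y) = C1 + C2*y^(19/10)


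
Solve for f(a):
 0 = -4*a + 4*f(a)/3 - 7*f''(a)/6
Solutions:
 f(a) = C1*exp(-2*sqrt(14)*a/7) + C2*exp(2*sqrt(14)*a/7) + 3*a


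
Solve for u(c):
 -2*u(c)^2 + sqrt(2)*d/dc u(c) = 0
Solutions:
 u(c) = -1/(C1 + sqrt(2)*c)


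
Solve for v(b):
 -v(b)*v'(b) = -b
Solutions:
 v(b) = -sqrt(C1 + b^2)
 v(b) = sqrt(C1 + b^2)


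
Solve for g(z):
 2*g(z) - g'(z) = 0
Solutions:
 g(z) = C1*exp(2*z)


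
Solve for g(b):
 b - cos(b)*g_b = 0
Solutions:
 g(b) = C1 + Integral(b/cos(b), b)


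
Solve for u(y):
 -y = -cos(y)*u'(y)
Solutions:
 u(y) = C1 + Integral(y/cos(y), y)


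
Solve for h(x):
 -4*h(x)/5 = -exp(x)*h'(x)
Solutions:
 h(x) = C1*exp(-4*exp(-x)/5)


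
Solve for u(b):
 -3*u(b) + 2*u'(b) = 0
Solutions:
 u(b) = C1*exp(3*b/2)


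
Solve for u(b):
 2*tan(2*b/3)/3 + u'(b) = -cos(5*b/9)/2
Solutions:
 u(b) = C1 + log(cos(2*b/3)) - 9*sin(5*b/9)/10


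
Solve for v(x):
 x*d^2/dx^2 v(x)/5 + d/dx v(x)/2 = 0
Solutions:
 v(x) = C1 + C2/x^(3/2)


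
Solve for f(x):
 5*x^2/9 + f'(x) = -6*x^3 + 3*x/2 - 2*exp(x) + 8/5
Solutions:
 f(x) = C1 - 3*x^4/2 - 5*x^3/27 + 3*x^2/4 + 8*x/5 - 2*exp(x)


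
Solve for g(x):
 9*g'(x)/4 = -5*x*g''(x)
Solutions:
 g(x) = C1 + C2*x^(11/20)


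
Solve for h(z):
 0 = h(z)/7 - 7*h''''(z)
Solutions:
 h(z) = C1*exp(-sqrt(7)*z/7) + C2*exp(sqrt(7)*z/7) + C3*sin(sqrt(7)*z/7) + C4*cos(sqrt(7)*z/7)


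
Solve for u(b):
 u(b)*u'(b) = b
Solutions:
 u(b) = -sqrt(C1 + b^2)
 u(b) = sqrt(C1 + b^2)


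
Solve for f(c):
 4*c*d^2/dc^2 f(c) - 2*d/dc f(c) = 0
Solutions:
 f(c) = C1 + C2*c^(3/2)


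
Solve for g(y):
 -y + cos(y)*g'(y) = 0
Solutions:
 g(y) = C1 + Integral(y/cos(y), y)


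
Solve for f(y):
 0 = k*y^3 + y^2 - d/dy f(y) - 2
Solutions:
 f(y) = C1 + k*y^4/4 + y^3/3 - 2*y


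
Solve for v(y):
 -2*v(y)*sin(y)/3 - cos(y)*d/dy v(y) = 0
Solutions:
 v(y) = C1*cos(y)^(2/3)


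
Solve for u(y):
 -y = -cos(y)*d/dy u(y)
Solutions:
 u(y) = C1 + Integral(y/cos(y), y)


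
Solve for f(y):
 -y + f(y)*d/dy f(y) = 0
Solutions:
 f(y) = -sqrt(C1 + y^2)
 f(y) = sqrt(C1 + y^2)


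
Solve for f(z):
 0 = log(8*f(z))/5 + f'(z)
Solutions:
 5*Integral(1/(log(_y) + 3*log(2)), (_y, f(z))) = C1 - z


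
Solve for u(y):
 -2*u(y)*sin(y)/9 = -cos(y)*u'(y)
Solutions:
 u(y) = C1/cos(y)^(2/9)


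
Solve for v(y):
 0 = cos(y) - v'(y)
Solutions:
 v(y) = C1 + sin(y)


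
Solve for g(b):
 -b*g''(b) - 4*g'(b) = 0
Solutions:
 g(b) = C1 + C2/b^3


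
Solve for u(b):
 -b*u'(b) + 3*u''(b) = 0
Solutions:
 u(b) = C1 + C2*erfi(sqrt(6)*b/6)


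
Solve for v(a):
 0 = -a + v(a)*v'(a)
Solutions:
 v(a) = -sqrt(C1 + a^2)
 v(a) = sqrt(C1 + a^2)


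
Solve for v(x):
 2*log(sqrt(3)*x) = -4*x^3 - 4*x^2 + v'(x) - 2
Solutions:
 v(x) = C1 + x^4 + 4*x^3/3 + 2*x*log(x) + x*log(3)


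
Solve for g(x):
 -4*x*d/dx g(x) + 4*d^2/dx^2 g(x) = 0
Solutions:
 g(x) = C1 + C2*erfi(sqrt(2)*x/2)


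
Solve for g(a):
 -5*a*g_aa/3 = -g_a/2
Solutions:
 g(a) = C1 + C2*a^(13/10)


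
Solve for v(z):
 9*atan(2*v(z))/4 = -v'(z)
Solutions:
 Integral(1/atan(2*_y), (_y, v(z))) = C1 - 9*z/4


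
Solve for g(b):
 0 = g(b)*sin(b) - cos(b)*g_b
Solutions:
 g(b) = C1/cos(b)


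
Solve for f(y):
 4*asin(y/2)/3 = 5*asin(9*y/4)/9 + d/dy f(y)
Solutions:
 f(y) = C1 + 4*y*asin(y/2)/3 - 5*y*asin(9*y/4)/9 + 4*sqrt(4 - y^2)/3 - 5*sqrt(16 - 81*y^2)/81


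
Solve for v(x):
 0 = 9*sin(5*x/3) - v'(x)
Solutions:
 v(x) = C1 - 27*cos(5*x/3)/5


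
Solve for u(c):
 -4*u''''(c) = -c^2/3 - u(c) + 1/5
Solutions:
 u(c) = C1*exp(-sqrt(2)*c/2) + C2*exp(sqrt(2)*c/2) + C3*sin(sqrt(2)*c/2) + C4*cos(sqrt(2)*c/2) - c^2/3 + 1/5


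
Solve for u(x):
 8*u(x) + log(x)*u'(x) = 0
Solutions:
 u(x) = C1*exp(-8*li(x))


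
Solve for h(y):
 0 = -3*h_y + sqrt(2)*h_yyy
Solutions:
 h(y) = C1 + C2*exp(-2^(3/4)*sqrt(3)*y/2) + C3*exp(2^(3/4)*sqrt(3)*y/2)


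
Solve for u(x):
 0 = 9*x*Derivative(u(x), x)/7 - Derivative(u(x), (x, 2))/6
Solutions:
 u(x) = C1 + C2*erfi(3*sqrt(21)*x/7)


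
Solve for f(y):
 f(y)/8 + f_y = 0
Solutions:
 f(y) = C1*exp(-y/8)


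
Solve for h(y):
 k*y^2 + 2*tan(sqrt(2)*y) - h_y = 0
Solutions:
 h(y) = C1 + k*y^3/3 - sqrt(2)*log(cos(sqrt(2)*y))


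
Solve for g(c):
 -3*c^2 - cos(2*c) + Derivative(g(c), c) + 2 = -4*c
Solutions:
 g(c) = C1 + c^3 - 2*c^2 - 2*c + sin(2*c)/2


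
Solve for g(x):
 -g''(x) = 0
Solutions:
 g(x) = C1 + C2*x


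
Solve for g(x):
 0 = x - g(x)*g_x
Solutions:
 g(x) = -sqrt(C1 + x^2)
 g(x) = sqrt(C1 + x^2)


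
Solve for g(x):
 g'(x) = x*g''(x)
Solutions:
 g(x) = C1 + C2*x^2


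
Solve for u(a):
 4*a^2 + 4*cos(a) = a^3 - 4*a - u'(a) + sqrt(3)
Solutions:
 u(a) = C1 + a^4/4 - 4*a^3/3 - 2*a^2 + sqrt(3)*a - 4*sin(a)


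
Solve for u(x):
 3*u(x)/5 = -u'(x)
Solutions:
 u(x) = C1*exp(-3*x/5)


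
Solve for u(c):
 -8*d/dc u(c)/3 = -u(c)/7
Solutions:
 u(c) = C1*exp(3*c/56)


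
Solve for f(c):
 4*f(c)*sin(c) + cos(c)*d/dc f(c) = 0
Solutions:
 f(c) = C1*cos(c)^4


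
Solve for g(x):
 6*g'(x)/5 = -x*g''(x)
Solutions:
 g(x) = C1 + C2/x^(1/5)


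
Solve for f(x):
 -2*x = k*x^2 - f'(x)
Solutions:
 f(x) = C1 + k*x^3/3 + x^2


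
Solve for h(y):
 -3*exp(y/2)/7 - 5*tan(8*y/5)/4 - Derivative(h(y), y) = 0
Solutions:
 h(y) = C1 - 6*exp(y/2)/7 + 25*log(cos(8*y/5))/32


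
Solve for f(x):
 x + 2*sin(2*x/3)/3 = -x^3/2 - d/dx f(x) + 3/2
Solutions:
 f(x) = C1 - x^4/8 - x^2/2 + 3*x/2 + cos(2*x/3)


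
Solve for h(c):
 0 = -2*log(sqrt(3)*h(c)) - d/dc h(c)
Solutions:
 Integral(1/(2*log(_y) + log(3)), (_y, h(c))) = C1 - c


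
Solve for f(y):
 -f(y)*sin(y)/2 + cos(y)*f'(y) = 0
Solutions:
 f(y) = C1/sqrt(cos(y))


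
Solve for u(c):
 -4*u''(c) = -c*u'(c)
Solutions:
 u(c) = C1 + C2*erfi(sqrt(2)*c/4)


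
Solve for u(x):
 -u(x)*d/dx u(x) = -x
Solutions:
 u(x) = -sqrt(C1 + x^2)
 u(x) = sqrt(C1 + x^2)


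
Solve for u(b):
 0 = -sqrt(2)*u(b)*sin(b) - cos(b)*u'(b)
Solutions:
 u(b) = C1*cos(b)^(sqrt(2))


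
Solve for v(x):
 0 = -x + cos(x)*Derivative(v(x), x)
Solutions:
 v(x) = C1 + Integral(x/cos(x), x)


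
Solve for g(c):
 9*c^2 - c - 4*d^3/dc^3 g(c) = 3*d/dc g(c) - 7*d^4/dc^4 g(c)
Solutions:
 g(c) = C1 + C4*exp(c) + c^3 - c^2/6 - 8*c + (C2*sin(5*sqrt(3)*c/14) + C3*cos(5*sqrt(3)*c/14))*exp(-3*c/14)


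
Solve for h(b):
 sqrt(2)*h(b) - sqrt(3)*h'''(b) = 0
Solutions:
 h(b) = C3*exp(2^(1/6)*3^(5/6)*b/3) + (C1*sin(2^(1/6)*3^(1/3)*b/2) + C2*cos(2^(1/6)*3^(1/3)*b/2))*exp(-2^(1/6)*3^(5/6)*b/6)


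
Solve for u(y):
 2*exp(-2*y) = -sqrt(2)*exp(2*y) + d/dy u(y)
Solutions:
 u(y) = C1 + sqrt(2)*exp(2*y)/2 - exp(-2*y)


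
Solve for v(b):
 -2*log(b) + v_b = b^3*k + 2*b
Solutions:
 v(b) = C1 + b^4*k/4 + b^2 + 2*b*log(b) - 2*b


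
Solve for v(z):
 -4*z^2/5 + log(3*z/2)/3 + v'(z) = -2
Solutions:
 v(z) = C1 + 4*z^3/15 - z*log(z)/3 - 5*z/3 - z*log(3)/3 + z*log(2)/3


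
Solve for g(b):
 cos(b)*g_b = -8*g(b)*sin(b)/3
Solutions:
 g(b) = C1*cos(b)^(8/3)


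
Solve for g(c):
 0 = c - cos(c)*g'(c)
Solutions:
 g(c) = C1 + Integral(c/cos(c), c)


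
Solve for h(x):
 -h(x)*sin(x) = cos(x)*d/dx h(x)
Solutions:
 h(x) = C1*cos(x)


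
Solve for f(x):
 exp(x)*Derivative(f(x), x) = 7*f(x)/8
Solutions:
 f(x) = C1*exp(-7*exp(-x)/8)


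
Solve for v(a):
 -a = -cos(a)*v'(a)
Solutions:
 v(a) = C1 + Integral(a/cos(a), a)


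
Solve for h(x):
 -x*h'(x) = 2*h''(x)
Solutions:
 h(x) = C1 + C2*erf(x/2)


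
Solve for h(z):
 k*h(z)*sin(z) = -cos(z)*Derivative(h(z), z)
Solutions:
 h(z) = C1*exp(k*log(cos(z)))


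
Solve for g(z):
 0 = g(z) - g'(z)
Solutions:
 g(z) = C1*exp(z)


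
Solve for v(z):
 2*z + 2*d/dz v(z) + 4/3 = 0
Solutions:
 v(z) = C1 - z^2/2 - 2*z/3


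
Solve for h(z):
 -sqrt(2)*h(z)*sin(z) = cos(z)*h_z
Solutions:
 h(z) = C1*cos(z)^(sqrt(2))


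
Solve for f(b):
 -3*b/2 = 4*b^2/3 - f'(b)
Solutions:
 f(b) = C1 + 4*b^3/9 + 3*b^2/4


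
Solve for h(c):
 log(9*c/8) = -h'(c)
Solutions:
 h(c) = C1 - c*log(c) + c*log(8/9) + c


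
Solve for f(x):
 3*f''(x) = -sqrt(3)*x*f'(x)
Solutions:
 f(x) = C1 + C2*erf(sqrt(2)*3^(3/4)*x/6)


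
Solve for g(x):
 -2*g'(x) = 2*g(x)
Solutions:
 g(x) = C1*exp(-x)


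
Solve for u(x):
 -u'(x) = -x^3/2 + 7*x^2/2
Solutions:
 u(x) = C1 + x^4/8 - 7*x^3/6


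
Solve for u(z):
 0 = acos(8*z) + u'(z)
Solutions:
 u(z) = C1 - z*acos(8*z) + sqrt(1 - 64*z^2)/8


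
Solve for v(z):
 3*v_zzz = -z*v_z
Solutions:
 v(z) = C1 + Integral(C2*airyai(-3^(2/3)*z/3) + C3*airybi(-3^(2/3)*z/3), z)


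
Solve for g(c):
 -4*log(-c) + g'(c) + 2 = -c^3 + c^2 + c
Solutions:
 g(c) = C1 - c^4/4 + c^3/3 + c^2/2 + 4*c*log(-c) - 6*c


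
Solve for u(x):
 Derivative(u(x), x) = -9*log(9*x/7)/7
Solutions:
 u(x) = C1 - 9*x*log(x)/7 - 18*x*log(3)/7 + 9*x/7 + 9*x*log(7)/7


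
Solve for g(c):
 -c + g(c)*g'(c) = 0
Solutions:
 g(c) = -sqrt(C1 + c^2)
 g(c) = sqrt(C1 + c^2)


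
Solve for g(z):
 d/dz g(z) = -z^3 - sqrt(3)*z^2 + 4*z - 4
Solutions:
 g(z) = C1 - z^4/4 - sqrt(3)*z^3/3 + 2*z^2 - 4*z


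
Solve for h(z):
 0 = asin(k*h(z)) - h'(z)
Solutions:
 Integral(1/asin(_y*k), (_y, h(z))) = C1 + z


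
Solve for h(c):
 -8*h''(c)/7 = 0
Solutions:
 h(c) = C1 + C2*c


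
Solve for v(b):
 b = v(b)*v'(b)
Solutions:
 v(b) = -sqrt(C1 + b^2)
 v(b) = sqrt(C1 + b^2)


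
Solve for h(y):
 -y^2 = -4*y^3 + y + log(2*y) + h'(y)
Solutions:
 h(y) = C1 + y^4 - y^3/3 - y^2/2 - y*log(y) - y*log(2) + y


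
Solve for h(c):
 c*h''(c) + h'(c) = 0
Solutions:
 h(c) = C1 + C2*log(c)


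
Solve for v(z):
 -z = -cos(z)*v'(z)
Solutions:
 v(z) = C1 + Integral(z/cos(z), z)


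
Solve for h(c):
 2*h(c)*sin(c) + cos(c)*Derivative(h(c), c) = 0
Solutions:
 h(c) = C1*cos(c)^2


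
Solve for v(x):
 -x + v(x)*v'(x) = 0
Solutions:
 v(x) = -sqrt(C1 + x^2)
 v(x) = sqrt(C1 + x^2)


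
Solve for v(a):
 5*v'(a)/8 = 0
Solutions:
 v(a) = C1


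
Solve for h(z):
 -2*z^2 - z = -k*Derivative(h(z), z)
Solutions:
 h(z) = C1 + 2*z^3/(3*k) + z^2/(2*k)


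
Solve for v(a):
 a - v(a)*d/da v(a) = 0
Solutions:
 v(a) = -sqrt(C1 + a^2)
 v(a) = sqrt(C1 + a^2)


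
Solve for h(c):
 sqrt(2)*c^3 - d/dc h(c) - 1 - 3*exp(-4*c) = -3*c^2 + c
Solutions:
 h(c) = C1 + sqrt(2)*c^4/4 + c^3 - c^2/2 - c + 3*exp(-4*c)/4


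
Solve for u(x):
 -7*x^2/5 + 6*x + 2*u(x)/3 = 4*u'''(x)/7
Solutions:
 u(x) = C3*exp(6^(2/3)*7^(1/3)*x/6) + 21*x^2/10 - 9*x + (C1*sin(2^(2/3)*3^(1/6)*7^(1/3)*x/4) + C2*cos(2^(2/3)*3^(1/6)*7^(1/3)*x/4))*exp(-6^(2/3)*7^(1/3)*x/12)


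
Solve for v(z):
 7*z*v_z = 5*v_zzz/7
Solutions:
 v(z) = C1 + Integral(C2*airyai(35^(2/3)*z/5) + C3*airybi(35^(2/3)*z/5), z)


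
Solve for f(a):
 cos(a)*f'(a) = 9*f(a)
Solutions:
 f(a) = C1*sqrt(sin(a) + 1)*(sin(a)^4 + 4*sin(a)^3 + 6*sin(a)^2 + 4*sin(a) + 1)/(sqrt(sin(a) - 1)*(sin(a)^4 - 4*sin(a)^3 + 6*sin(a)^2 - 4*sin(a) + 1))


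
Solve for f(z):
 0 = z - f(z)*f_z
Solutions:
 f(z) = -sqrt(C1 + z^2)
 f(z) = sqrt(C1 + z^2)


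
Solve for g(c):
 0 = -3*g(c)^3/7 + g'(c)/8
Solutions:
 g(c) = -sqrt(14)*sqrt(-1/(C1 + 24*c))/2
 g(c) = sqrt(14)*sqrt(-1/(C1 + 24*c))/2


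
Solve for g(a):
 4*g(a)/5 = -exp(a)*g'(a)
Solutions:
 g(a) = C1*exp(4*exp(-a)/5)


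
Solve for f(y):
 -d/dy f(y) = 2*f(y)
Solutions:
 f(y) = C1*exp(-2*y)


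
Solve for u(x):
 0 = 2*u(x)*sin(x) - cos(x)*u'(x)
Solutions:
 u(x) = C1/cos(x)^2


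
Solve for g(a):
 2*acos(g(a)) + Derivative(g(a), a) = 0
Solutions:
 Integral(1/acos(_y), (_y, g(a))) = C1 - 2*a


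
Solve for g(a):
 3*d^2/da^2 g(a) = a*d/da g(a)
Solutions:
 g(a) = C1 + C2*erfi(sqrt(6)*a/6)


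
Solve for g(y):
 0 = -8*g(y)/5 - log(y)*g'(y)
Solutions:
 g(y) = C1*exp(-8*li(y)/5)


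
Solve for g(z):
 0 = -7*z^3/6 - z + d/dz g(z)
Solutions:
 g(z) = C1 + 7*z^4/24 + z^2/2


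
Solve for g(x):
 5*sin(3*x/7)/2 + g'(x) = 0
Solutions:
 g(x) = C1 + 35*cos(3*x/7)/6


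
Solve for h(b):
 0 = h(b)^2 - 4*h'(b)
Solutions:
 h(b) = -4/(C1 + b)


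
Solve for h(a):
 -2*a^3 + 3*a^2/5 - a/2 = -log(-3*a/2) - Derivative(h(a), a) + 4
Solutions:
 h(a) = C1 + a^4/2 - a^3/5 + a^2/4 - a*log(-a) + a*(-log(3) + log(2) + 5)


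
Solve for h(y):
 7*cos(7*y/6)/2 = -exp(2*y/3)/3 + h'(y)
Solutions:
 h(y) = C1 + exp(2*y/3)/2 + 3*sin(7*y/6)


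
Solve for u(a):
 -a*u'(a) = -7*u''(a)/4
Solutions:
 u(a) = C1 + C2*erfi(sqrt(14)*a/7)


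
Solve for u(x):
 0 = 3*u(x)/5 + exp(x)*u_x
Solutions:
 u(x) = C1*exp(3*exp(-x)/5)


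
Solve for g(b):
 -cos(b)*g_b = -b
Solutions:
 g(b) = C1 + Integral(b/cos(b), b)


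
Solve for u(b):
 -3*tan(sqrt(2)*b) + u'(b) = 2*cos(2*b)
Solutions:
 u(b) = C1 - 3*sqrt(2)*log(cos(sqrt(2)*b))/2 + sin(2*b)


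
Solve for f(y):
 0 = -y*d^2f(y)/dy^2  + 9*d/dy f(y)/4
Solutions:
 f(y) = C1 + C2*y^(13/4)


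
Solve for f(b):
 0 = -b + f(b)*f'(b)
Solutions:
 f(b) = -sqrt(C1 + b^2)
 f(b) = sqrt(C1 + b^2)


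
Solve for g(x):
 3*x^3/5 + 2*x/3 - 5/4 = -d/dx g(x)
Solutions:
 g(x) = C1 - 3*x^4/20 - x^2/3 + 5*x/4


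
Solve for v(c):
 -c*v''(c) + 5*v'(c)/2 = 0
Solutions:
 v(c) = C1 + C2*c^(7/2)


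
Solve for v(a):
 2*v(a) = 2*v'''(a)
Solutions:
 v(a) = C3*exp(a) + (C1*sin(sqrt(3)*a/2) + C2*cos(sqrt(3)*a/2))*exp(-a/2)


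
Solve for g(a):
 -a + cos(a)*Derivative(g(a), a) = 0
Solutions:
 g(a) = C1 + Integral(a/cos(a), a)


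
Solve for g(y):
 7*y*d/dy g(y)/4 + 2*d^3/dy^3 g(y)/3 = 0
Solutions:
 g(y) = C1 + Integral(C2*airyai(-21^(1/3)*y/2) + C3*airybi(-21^(1/3)*y/2), y)


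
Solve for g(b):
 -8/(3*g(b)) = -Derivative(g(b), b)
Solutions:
 g(b) = -sqrt(C1 + 48*b)/3
 g(b) = sqrt(C1 + 48*b)/3


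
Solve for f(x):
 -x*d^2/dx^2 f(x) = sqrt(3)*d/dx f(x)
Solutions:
 f(x) = C1 + C2*x^(1 - sqrt(3))


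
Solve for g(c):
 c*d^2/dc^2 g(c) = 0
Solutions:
 g(c) = C1 + C2*c


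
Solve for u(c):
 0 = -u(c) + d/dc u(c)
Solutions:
 u(c) = C1*exp(c)


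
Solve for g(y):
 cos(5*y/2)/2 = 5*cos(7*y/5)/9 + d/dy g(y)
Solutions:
 g(y) = C1 - 25*sin(7*y/5)/63 + sin(5*y/2)/5


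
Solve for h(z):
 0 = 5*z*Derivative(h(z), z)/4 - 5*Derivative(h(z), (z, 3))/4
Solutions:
 h(z) = C1 + Integral(C2*airyai(z) + C3*airybi(z), z)


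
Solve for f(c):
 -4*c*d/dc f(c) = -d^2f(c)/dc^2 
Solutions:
 f(c) = C1 + C2*erfi(sqrt(2)*c)


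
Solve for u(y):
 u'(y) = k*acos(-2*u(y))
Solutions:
 Integral(1/acos(-2*_y), (_y, u(y))) = C1 + k*y


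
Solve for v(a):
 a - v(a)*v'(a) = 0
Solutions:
 v(a) = -sqrt(C1 + a^2)
 v(a) = sqrt(C1 + a^2)


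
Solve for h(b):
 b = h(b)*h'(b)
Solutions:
 h(b) = -sqrt(C1 + b^2)
 h(b) = sqrt(C1 + b^2)


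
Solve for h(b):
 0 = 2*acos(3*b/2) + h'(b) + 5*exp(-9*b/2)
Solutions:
 h(b) = C1 - 2*b*acos(3*b/2) + 2*sqrt(4 - 9*b^2)/3 + 10*exp(-9*b/2)/9


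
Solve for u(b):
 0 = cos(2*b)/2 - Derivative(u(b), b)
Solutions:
 u(b) = C1 + sin(2*b)/4


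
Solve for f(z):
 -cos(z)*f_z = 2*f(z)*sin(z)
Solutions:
 f(z) = C1*cos(z)^2


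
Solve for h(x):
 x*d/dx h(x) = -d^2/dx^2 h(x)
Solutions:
 h(x) = C1 + C2*erf(sqrt(2)*x/2)


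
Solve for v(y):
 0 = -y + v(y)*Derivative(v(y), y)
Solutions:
 v(y) = -sqrt(C1 + y^2)
 v(y) = sqrt(C1 + y^2)


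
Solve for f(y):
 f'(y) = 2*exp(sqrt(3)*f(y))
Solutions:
 f(y) = sqrt(3)*(2*log(-1/(C1 + 2*y)) - log(3))/6


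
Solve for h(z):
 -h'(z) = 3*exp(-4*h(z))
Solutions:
 h(z) = log(-I*(C1 - 12*z)^(1/4))
 h(z) = log(I*(C1 - 12*z)^(1/4))
 h(z) = log(-(C1 - 12*z)^(1/4))
 h(z) = log(C1 - 12*z)/4


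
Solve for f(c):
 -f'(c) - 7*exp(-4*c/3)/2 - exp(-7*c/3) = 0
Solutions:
 f(c) = C1 + 21*exp(-4*c/3)/8 + 3*exp(-7*c/3)/7


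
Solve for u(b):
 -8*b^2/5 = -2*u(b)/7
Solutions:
 u(b) = 28*b^2/5


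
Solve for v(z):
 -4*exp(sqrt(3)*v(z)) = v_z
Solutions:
 v(z) = sqrt(3)*(2*log(1/(C1 + 4*z)) - log(3))/6


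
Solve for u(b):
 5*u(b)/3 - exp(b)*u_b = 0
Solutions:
 u(b) = C1*exp(-5*exp(-b)/3)


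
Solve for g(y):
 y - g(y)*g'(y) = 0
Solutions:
 g(y) = -sqrt(C1 + y^2)
 g(y) = sqrt(C1 + y^2)


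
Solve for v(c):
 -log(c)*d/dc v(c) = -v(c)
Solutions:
 v(c) = C1*exp(li(c))


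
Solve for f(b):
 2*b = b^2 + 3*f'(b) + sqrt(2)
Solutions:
 f(b) = C1 - b^3/9 + b^2/3 - sqrt(2)*b/3


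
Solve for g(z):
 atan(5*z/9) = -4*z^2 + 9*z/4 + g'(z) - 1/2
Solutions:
 g(z) = C1 + 4*z^3/3 - 9*z^2/8 + z*atan(5*z/9) + z/2 - 9*log(25*z^2 + 81)/10


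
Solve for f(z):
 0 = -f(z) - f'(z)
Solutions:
 f(z) = C1*exp(-z)


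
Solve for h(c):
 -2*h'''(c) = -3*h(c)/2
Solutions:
 h(c) = C3*exp(6^(1/3)*c/2) + (C1*sin(2^(1/3)*3^(5/6)*c/4) + C2*cos(2^(1/3)*3^(5/6)*c/4))*exp(-6^(1/3)*c/4)


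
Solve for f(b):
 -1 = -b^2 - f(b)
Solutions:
 f(b) = 1 - b^2


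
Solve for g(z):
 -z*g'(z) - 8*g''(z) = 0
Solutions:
 g(z) = C1 + C2*erf(z/4)


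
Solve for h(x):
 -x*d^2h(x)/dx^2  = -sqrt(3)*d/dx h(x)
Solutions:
 h(x) = C1 + C2*x^(1 + sqrt(3))


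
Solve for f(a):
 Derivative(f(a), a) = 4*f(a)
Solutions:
 f(a) = C1*exp(4*a)


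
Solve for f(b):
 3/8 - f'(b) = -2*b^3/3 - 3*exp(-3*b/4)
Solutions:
 f(b) = C1 + b^4/6 + 3*b/8 - 4*exp(-3*b/4)


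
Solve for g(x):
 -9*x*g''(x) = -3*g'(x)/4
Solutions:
 g(x) = C1 + C2*x^(13/12)


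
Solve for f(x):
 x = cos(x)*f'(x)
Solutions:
 f(x) = C1 + Integral(x/cos(x), x)


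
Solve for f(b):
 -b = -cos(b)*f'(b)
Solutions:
 f(b) = C1 + Integral(b/cos(b), b)


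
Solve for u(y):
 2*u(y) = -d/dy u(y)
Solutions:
 u(y) = C1*exp(-2*y)


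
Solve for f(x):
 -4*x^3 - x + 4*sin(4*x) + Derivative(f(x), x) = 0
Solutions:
 f(x) = C1 + x^4 + x^2/2 + cos(4*x)


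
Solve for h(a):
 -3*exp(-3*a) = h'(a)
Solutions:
 h(a) = C1 + exp(-3*a)


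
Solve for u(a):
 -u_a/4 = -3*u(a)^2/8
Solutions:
 u(a) = -2/(C1 + 3*a)


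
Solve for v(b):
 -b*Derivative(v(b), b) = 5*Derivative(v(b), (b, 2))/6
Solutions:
 v(b) = C1 + C2*erf(sqrt(15)*b/5)


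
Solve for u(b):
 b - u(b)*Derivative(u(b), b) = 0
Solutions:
 u(b) = -sqrt(C1 + b^2)
 u(b) = sqrt(C1 + b^2)


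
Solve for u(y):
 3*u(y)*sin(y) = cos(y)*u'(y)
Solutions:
 u(y) = C1/cos(y)^3


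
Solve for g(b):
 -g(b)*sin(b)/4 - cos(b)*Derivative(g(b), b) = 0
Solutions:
 g(b) = C1*cos(b)^(1/4)


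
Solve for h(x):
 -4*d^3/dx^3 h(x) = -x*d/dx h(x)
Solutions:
 h(x) = C1 + Integral(C2*airyai(2^(1/3)*x/2) + C3*airybi(2^(1/3)*x/2), x)


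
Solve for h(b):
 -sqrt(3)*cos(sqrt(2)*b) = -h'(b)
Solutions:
 h(b) = C1 + sqrt(6)*sin(sqrt(2)*b)/2


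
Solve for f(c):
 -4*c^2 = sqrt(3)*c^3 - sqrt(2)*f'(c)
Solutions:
 f(c) = C1 + sqrt(6)*c^4/8 + 2*sqrt(2)*c^3/3


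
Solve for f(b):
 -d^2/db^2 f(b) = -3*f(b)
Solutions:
 f(b) = C1*exp(-sqrt(3)*b) + C2*exp(sqrt(3)*b)


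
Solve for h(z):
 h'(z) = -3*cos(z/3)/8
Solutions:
 h(z) = C1 - 9*sin(z/3)/8


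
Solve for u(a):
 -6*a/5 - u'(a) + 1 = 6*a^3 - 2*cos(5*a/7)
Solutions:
 u(a) = C1 - 3*a^4/2 - 3*a^2/5 + a + 14*sin(5*a/7)/5


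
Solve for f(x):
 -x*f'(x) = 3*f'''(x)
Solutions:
 f(x) = C1 + Integral(C2*airyai(-3^(2/3)*x/3) + C3*airybi(-3^(2/3)*x/3), x)


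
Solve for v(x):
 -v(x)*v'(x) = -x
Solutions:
 v(x) = -sqrt(C1 + x^2)
 v(x) = sqrt(C1 + x^2)


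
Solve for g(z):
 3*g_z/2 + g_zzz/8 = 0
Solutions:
 g(z) = C1 + C2*sin(2*sqrt(3)*z) + C3*cos(2*sqrt(3)*z)


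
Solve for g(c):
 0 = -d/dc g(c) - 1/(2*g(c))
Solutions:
 g(c) = -sqrt(C1 - c)
 g(c) = sqrt(C1 - c)


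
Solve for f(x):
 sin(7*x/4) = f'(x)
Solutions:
 f(x) = C1 - 4*cos(7*x/4)/7


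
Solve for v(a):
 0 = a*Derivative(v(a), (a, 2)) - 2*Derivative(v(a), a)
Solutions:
 v(a) = C1 + C2*a^3


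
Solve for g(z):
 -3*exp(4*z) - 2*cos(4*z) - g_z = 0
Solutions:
 g(z) = C1 - 3*exp(4*z)/4 - sin(4*z)/2


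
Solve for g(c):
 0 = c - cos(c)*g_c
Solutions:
 g(c) = C1 + Integral(c/cos(c), c)


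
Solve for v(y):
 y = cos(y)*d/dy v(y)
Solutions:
 v(y) = C1 + Integral(y/cos(y), y)


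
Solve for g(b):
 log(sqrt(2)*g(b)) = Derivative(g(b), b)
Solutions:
 -2*Integral(1/(2*log(_y) + log(2)), (_y, g(b))) = C1 - b


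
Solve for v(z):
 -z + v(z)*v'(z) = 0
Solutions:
 v(z) = -sqrt(C1 + z^2)
 v(z) = sqrt(C1 + z^2)


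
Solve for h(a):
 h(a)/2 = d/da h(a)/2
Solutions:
 h(a) = C1*exp(a)


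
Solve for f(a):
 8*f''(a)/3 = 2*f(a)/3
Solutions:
 f(a) = C1*exp(-a/2) + C2*exp(a/2)


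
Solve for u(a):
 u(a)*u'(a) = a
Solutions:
 u(a) = -sqrt(C1 + a^2)
 u(a) = sqrt(C1 + a^2)


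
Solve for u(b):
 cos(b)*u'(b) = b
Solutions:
 u(b) = C1 + Integral(b/cos(b), b)


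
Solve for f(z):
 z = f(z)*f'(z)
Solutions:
 f(z) = -sqrt(C1 + z^2)
 f(z) = sqrt(C1 + z^2)


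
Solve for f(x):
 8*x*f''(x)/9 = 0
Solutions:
 f(x) = C1 + C2*x


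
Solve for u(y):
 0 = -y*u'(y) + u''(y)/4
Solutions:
 u(y) = C1 + C2*erfi(sqrt(2)*y)


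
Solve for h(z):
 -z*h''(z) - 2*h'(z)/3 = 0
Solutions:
 h(z) = C1 + C2*z^(1/3)


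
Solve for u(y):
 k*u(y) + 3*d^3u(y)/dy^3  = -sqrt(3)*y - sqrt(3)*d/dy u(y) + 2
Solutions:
 u(y) = C1*exp(2^(1/3)*y*(-2^(1/3)*(9*k + sqrt(3)*sqrt(27*k^2 + 4*sqrt(3)))^(1/3) + 2*sqrt(3)/(9*k + sqrt(3)*sqrt(27*k^2 + 4*sqrt(3)))^(1/3))/6) + C2*exp(2^(1/3)*y*(2^(1/3)*(9*k + sqrt(3)*sqrt(27*k^2 + 4*sqrt(3)))^(1/3) - 2^(1/3)*sqrt(3)*I*(9*k + sqrt(3)*sqrt(27*k^2 + 4*sqrt(3)))^(1/3) + 8*sqrt(3)/((-1 + sqrt(3)*I)*(9*k + sqrt(3)*sqrt(27*k^2 + 4*sqrt(3)))^(1/3)))/12) + C3*exp(2^(1/3)*y*(2^(1/3)*(9*k + sqrt(3)*sqrt(27*k^2 + 4*sqrt(3)))^(1/3) + 2^(1/3)*sqrt(3)*I*(9*k + sqrt(3)*sqrt(27*k^2 + 4*sqrt(3)))^(1/3) - 8*sqrt(3)/((1 + sqrt(3)*I)*(9*k + sqrt(3)*sqrt(27*k^2 + 4*sqrt(3)))^(1/3)))/12) - sqrt(3)*y/k + 2/k + 3/k^2


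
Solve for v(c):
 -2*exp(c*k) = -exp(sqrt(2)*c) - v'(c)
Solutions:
 v(c) = C1 - sqrt(2)*exp(sqrt(2)*c)/2 + 2*exp(c*k)/k


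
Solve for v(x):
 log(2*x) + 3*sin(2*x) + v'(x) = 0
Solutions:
 v(x) = C1 - x*log(x) - x*log(2) + x + 3*cos(2*x)/2


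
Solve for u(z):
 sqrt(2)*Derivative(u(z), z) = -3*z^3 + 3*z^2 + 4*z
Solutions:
 u(z) = C1 - 3*sqrt(2)*z^4/8 + sqrt(2)*z^3/2 + sqrt(2)*z^2


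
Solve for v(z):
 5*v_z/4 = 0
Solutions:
 v(z) = C1


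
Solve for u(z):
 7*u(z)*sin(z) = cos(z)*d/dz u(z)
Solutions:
 u(z) = C1/cos(z)^7


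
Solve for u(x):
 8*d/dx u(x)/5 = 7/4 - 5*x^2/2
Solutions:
 u(x) = C1 - 25*x^3/48 + 35*x/32


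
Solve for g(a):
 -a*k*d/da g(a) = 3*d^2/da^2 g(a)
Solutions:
 g(a) = Piecewise((-sqrt(6)*sqrt(pi)*C1*erf(sqrt(6)*a*sqrt(k)/6)/(2*sqrt(k)) - C2, (k > 0) | (k < 0)), (-C1*a - C2, True))


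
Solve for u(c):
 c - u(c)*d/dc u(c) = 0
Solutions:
 u(c) = -sqrt(C1 + c^2)
 u(c) = sqrt(C1 + c^2)


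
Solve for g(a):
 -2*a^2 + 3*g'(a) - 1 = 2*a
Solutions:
 g(a) = C1 + 2*a^3/9 + a^2/3 + a/3


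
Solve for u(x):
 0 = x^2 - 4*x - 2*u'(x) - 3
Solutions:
 u(x) = C1 + x^3/6 - x^2 - 3*x/2


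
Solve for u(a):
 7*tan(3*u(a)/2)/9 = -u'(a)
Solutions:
 u(a) = -2*asin(C1*exp(-7*a/6))/3 + 2*pi/3
 u(a) = 2*asin(C1*exp(-7*a/6))/3


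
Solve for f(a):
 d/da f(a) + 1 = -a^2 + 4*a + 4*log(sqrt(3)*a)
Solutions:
 f(a) = C1 - a^3/3 + 2*a^2 + 4*a*log(a) - 5*a + a*log(9)


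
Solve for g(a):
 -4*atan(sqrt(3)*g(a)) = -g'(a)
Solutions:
 Integral(1/atan(sqrt(3)*_y), (_y, g(a))) = C1 + 4*a


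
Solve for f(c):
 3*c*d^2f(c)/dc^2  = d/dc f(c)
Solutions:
 f(c) = C1 + C2*c^(4/3)


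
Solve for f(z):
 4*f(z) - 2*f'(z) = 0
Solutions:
 f(z) = C1*exp(2*z)


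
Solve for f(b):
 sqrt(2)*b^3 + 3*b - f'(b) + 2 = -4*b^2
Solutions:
 f(b) = C1 + sqrt(2)*b^4/4 + 4*b^3/3 + 3*b^2/2 + 2*b


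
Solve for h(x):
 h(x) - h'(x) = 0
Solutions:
 h(x) = C1*exp(x)


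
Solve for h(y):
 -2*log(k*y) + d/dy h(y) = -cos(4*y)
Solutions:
 h(y) = C1 + 2*y*log(k*y) - 2*y - sin(4*y)/4


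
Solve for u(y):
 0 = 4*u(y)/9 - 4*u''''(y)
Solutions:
 u(y) = C1*exp(-sqrt(3)*y/3) + C2*exp(sqrt(3)*y/3) + C3*sin(sqrt(3)*y/3) + C4*cos(sqrt(3)*y/3)


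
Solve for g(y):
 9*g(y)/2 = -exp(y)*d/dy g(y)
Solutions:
 g(y) = C1*exp(9*exp(-y)/2)


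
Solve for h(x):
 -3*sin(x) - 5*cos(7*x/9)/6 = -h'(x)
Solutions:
 h(x) = C1 + 15*sin(7*x/9)/14 - 3*cos(x)


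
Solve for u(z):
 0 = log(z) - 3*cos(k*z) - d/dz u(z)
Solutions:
 u(z) = C1 + z*log(z) - z - 3*Piecewise((sin(k*z)/k, Ne(k, 0)), (z, True))


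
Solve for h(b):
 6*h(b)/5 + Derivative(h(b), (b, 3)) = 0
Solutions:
 h(b) = C3*exp(-5^(2/3)*6^(1/3)*b/5) + (C1*sin(2^(1/3)*3^(5/6)*5^(2/3)*b/10) + C2*cos(2^(1/3)*3^(5/6)*5^(2/3)*b/10))*exp(5^(2/3)*6^(1/3)*b/10)


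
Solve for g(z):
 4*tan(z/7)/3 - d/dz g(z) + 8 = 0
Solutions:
 g(z) = C1 + 8*z - 28*log(cos(z/7))/3


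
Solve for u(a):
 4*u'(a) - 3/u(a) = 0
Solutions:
 u(a) = -sqrt(C1 + 6*a)/2
 u(a) = sqrt(C1 + 6*a)/2


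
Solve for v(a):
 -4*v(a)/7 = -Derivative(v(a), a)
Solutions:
 v(a) = C1*exp(4*a/7)


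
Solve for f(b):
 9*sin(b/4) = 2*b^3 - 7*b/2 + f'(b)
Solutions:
 f(b) = C1 - b^4/2 + 7*b^2/4 - 36*cos(b/4)


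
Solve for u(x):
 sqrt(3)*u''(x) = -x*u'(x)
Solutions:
 u(x) = C1 + C2*erf(sqrt(2)*3^(3/4)*x/6)


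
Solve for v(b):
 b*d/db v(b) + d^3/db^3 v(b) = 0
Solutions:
 v(b) = C1 + Integral(C2*airyai(-b) + C3*airybi(-b), b)


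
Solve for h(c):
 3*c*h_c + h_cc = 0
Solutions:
 h(c) = C1 + C2*erf(sqrt(6)*c/2)


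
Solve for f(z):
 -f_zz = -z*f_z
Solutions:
 f(z) = C1 + C2*erfi(sqrt(2)*z/2)


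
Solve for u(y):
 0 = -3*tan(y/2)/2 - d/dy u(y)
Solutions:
 u(y) = C1 + 3*log(cos(y/2))


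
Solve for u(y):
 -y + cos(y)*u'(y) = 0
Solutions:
 u(y) = C1 + Integral(y/cos(y), y)


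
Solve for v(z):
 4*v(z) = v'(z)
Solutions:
 v(z) = C1*exp(4*z)


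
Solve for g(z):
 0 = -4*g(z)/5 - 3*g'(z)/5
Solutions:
 g(z) = C1*exp(-4*z/3)


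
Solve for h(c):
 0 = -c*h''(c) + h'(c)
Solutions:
 h(c) = C1 + C2*c^2


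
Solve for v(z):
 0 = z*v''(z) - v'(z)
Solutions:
 v(z) = C1 + C2*z^2


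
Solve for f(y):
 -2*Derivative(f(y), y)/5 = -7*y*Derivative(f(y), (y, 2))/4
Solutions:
 f(y) = C1 + C2*y^(43/35)


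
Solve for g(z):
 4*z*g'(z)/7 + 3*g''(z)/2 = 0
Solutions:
 g(z) = C1 + C2*erf(2*sqrt(21)*z/21)


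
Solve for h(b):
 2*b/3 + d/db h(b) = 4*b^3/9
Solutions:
 h(b) = C1 + b^4/9 - b^2/3


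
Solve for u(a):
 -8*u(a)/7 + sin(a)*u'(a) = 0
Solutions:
 u(a) = C1*(cos(a) - 1)^(4/7)/(cos(a) + 1)^(4/7)


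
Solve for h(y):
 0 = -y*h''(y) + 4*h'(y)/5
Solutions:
 h(y) = C1 + C2*y^(9/5)


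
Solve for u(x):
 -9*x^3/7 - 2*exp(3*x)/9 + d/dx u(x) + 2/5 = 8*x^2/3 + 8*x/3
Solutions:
 u(x) = C1 + 9*x^4/28 + 8*x^3/9 + 4*x^2/3 - 2*x/5 + 2*exp(3*x)/27


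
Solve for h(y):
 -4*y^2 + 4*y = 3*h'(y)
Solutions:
 h(y) = C1 - 4*y^3/9 + 2*y^2/3


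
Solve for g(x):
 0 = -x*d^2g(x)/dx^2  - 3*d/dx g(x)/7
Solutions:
 g(x) = C1 + C2*x^(4/7)


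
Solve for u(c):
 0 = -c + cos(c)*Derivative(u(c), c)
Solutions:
 u(c) = C1 + Integral(c/cos(c), c)


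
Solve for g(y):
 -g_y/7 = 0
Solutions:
 g(y) = C1


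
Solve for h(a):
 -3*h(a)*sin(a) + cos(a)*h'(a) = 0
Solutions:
 h(a) = C1/cos(a)^3


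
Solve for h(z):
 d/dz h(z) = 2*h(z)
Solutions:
 h(z) = C1*exp(2*z)


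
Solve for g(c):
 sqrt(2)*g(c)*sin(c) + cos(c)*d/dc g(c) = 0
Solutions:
 g(c) = C1*cos(c)^(sqrt(2))


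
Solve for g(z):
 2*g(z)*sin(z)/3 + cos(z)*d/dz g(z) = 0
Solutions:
 g(z) = C1*cos(z)^(2/3)


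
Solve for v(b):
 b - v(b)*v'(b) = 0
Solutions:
 v(b) = -sqrt(C1 + b^2)
 v(b) = sqrt(C1 + b^2)


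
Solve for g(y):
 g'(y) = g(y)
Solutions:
 g(y) = C1*exp(y)


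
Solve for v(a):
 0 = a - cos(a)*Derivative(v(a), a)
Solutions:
 v(a) = C1 + Integral(a/cos(a), a)


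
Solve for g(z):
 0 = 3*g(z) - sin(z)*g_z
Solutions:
 g(z) = C1*(cos(z) - 1)^(3/2)/(cos(z) + 1)^(3/2)


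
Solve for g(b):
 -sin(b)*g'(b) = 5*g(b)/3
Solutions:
 g(b) = C1*(cos(b) + 1)^(5/6)/(cos(b) - 1)^(5/6)


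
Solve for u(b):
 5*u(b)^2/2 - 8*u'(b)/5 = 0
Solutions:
 u(b) = -16/(C1 + 25*b)


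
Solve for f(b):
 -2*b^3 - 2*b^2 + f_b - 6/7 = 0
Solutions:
 f(b) = C1 + b^4/2 + 2*b^3/3 + 6*b/7


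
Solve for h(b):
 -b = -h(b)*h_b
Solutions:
 h(b) = -sqrt(C1 + b^2)
 h(b) = sqrt(C1 + b^2)


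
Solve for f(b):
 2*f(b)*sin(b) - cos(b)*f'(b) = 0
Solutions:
 f(b) = C1/cos(b)^2


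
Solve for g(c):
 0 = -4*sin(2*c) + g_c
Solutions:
 g(c) = C1 - 2*cos(2*c)


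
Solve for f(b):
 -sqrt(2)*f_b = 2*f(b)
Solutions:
 f(b) = C1*exp(-sqrt(2)*b)


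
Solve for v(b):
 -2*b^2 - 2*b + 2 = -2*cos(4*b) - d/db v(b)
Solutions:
 v(b) = C1 + 2*b^3/3 + b^2 - 2*b - sin(4*b)/2


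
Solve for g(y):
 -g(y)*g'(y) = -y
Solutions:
 g(y) = -sqrt(C1 + y^2)
 g(y) = sqrt(C1 + y^2)


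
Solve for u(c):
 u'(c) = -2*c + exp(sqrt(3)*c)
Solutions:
 u(c) = C1 - c^2 + sqrt(3)*exp(sqrt(3)*c)/3


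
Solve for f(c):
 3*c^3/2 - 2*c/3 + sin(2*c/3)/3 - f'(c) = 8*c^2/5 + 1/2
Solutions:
 f(c) = C1 + 3*c^4/8 - 8*c^3/15 - c^2/3 - c/2 - cos(2*c/3)/2


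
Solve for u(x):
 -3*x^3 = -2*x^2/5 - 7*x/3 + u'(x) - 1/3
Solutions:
 u(x) = C1 - 3*x^4/4 + 2*x^3/15 + 7*x^2/6 + x/3


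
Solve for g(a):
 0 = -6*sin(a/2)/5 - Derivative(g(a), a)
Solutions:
 g(a) = C1 + 12*cos(a/2)/5


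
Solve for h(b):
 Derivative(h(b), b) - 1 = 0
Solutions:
 h(b) = C1 + b


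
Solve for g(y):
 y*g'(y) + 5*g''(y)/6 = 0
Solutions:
 g(y) = C1 + C2*erf(sqrt(15)*y/5)


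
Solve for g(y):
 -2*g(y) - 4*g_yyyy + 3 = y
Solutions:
 g(y) = -y/2 + (C1*sin(2^(1/4)*y/2) + C2*cos(2^(1/4)*y/2))*exp(-2^(1/4)*y/2) + (C3*sin(2^(1/4)*y/2) + C4*cos(2^(1/4)*y/2))*exp(2^(1/4)*y/2) + 3/2


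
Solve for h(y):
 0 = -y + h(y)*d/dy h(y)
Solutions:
 h(y) = -sqrt(C1 + y^2)
 h(y) = sqrt(C1 + y^2)


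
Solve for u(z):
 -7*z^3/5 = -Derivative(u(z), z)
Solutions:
 u(z) = C1 + 7*z^4/20


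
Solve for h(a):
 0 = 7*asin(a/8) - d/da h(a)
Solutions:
 h(a) = C1 + 7*a*asin(a/8) + 7*sqrt(64 - a^2)


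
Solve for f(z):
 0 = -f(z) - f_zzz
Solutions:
 f(z) = C3*exp(-z) + (C1*sin(sqrt(3)*z/2) + C2*cos(sqrt(3)*z/2))*exp(z/2)
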